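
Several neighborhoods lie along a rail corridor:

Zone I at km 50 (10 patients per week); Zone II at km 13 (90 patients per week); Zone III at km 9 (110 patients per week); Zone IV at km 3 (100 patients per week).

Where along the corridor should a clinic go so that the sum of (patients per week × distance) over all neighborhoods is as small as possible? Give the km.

For a sum of weighted absolute distances on a line, the optimum is the weighted median (not the mean). Total weight W = 310; half-weight = 155.
Sort by position and accumulate weight:
  km 3 (Zone IV, w=100) → cum 100
  km 9 (Zone III, w=110) → cum 210  ≥ 155 → median here
  km 13 (Zone II, w=90) → cum 300
  km 50 (Zone I, w=10) → cum 310
Optimal location: km 9.

x = 9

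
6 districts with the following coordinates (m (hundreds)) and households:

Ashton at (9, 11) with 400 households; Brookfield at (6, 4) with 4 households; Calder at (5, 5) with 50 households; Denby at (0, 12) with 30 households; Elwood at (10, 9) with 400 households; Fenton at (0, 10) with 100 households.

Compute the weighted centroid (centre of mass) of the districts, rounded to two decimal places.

(8.00, 9.78)

The minimiser of Σwᵢ‖p−pᵢ‖² is the weighted centroid p* = (Σwᵢpᵢ)/(Σwᵢ).
Σwᵢ = 984.
Σwᵢxᵢ = 400·9 + 4·6 + 50·5 + 30·0 + 400·10 + 100·0 = 7874.
Σwᵢyᵢ = 400·11 + 4·4 + 50·5 + 30·12 + 400·9 + 100·10 = 9626.
x* = 7874/984 = 8.00, y* = 9626/984 = 9.78.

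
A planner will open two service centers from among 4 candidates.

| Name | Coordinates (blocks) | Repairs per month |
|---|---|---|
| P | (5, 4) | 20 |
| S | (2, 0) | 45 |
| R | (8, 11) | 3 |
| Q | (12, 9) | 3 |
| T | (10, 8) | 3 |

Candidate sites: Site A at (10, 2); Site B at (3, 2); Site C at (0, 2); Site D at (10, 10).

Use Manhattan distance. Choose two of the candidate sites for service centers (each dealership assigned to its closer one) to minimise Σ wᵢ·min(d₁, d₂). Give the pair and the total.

{Site B, Site D}, total 239

Evaluate every pair (each demand assigned to the nearer of the two):
  {Site B, Site D}: total = 239
  {Site A, Site B}: total = 293
  {Site B, Site C}: total = 344
  {Site C, Site D}: total = 344
  {Site A, Site C}: total = 398
  {Site A, Site D}: total = 614
Best pair: {Site B, Site D} with total 239.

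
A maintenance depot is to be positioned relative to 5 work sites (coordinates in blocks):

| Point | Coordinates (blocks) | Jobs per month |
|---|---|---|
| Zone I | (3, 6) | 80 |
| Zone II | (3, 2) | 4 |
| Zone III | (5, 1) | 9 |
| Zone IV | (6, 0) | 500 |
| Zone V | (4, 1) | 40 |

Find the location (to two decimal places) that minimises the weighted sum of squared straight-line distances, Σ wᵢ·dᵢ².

(5.46, 0.85)

The minimiser of Σwᵢ‖p−pᵢ‖² is the weighted centroid p* = (Σwᵢpᵢ)/(Σwᵢ).
Σwᵢ = 633.
Σwᵢxᵢ = 80·3 + 4·3 + 9·5 + 500·6 + 40·4 = 3457.
Σwᵢyᵢ = 80·6 + 4·2 + 9·1 + 500·0 + 40·1 = 537.
x* = 3457/633 = 5.46, y* = 537/633 = 0.85.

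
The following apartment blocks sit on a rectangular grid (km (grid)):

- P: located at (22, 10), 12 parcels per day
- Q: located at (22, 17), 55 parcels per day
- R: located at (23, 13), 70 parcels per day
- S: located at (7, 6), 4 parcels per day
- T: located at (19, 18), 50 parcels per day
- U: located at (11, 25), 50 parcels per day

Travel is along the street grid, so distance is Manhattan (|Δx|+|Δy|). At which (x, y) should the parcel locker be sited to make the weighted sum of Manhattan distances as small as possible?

(22, 17)

Manhattan distance separates: Σwᵢ(|x−xᵢ|+|y−yᵢ|) = Σwᵢ|x−xᵢ| + Σwᵢ|y−yᵢ|, so x and y are optimised independently as 1-D weighted medians.
Total weight W = 241; half = 120.5.
x-coordinate, sorted with cumulative weight:
  x=7 (S, w=4) cum 4
  x=11 (U, w=50) cum 54
  x=19 (T, w=50) cum 104
  x=22 (P, w=12) cum 116
  x=22 (Q, w=55) cum 171  ← median
  x=23 (R, w=70) cum 241
⇒ x* = 22
y-coordinate, sorted with cumulative weight:
  y=6 (S, w=4) cum 4
  y=10 (P, w=12) cum 16
  y=13 (R, w=70) cum 86
  y=17 (Q, w=55) cum 141  ← median
  y=18 (T, w=50) cum 191
  y=25 (U, w=50) cum 241
⇒ y* = 17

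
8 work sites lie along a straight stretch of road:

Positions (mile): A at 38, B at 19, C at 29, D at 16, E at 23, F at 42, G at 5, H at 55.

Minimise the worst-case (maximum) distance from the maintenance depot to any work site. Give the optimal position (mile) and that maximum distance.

The 1-center on a line is the midpoint of the two extreme points: leftmost at 5, rightmost at 55.
Optimal location = (5 + 55)/2 = 30; maximum distance = (55 − 5)/2 = 25.

location 30, max distance 25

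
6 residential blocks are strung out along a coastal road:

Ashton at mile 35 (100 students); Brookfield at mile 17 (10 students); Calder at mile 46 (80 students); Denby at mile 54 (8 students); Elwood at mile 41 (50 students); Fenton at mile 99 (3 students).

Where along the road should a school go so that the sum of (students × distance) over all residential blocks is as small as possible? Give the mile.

For a sum of weighted absolute distances on a line, the optimum is the weighted median (not the mean). Total weight W = 251; half-weight = 125.5.
Sort by position and accumulate weight:
  mile 17 (Brookfield, w=10) → cum 10
  mile 35 (Ashton, w=100) → cum 110
  mile 41 (Elwood, w=50) → cum 160  ≥ 125.5 → median here
  mile 46 (Calder, w=80) → cum 240
  mile 54 (Denby, w=8) → cum 248
  mile 99 (Fenton, w=3) → cum 251
Optimal location: mile 41.

x = 41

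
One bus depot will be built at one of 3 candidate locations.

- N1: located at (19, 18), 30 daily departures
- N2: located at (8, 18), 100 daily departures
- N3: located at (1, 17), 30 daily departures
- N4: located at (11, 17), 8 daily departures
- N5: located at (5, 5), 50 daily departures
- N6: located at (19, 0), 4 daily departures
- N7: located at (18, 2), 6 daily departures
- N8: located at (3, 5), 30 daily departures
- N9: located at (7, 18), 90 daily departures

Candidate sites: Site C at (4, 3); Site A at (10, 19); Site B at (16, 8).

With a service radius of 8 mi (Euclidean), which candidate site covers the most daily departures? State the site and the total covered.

Site A, covering 198

Coverage radius r = 8 mi; a point is covered iff (Δx)²+(Δy)² ≤ 8² = 64.
  Site C (4, 3): covers {N5, N8} → 80
  Site A (10, 19): covers {N2, N4, N9} → 198
  Site B (16, 8): covers {N7} → 6
Maximum coverage at Site A: 198 daily departures.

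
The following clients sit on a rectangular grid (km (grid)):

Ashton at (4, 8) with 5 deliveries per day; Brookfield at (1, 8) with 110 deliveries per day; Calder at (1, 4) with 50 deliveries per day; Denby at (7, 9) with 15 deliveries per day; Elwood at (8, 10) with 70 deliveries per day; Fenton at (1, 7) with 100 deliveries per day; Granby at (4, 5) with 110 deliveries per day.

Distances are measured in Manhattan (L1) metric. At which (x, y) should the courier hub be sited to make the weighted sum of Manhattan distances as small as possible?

Manhattan distance separates: Σwᵢ(|x−xᵢ|+|y−yᵢ|) = Σwᵢ|x−xᵢ| + Σwᵢ|y−yᵢ|, so x and y are optimised independently as 1-D weighted medians.
Total weight W = 460; half = 230.
x-coordinate, sorted with cumulative weight:
  x=1 (Brookfield, w=110) cum 110
  x=1 (Calder, w=50) cum 160
  x=1 (Fenton, w=100) cum 260  ← median
  x=4 (Ashton, w=5) cum 265
  x=4 (Granby, w=110) cum 375
  x=7 (Denby, w=15) cum 390
  x=8 (Elwood, w=70) cum 460
⇒ x* = 1
y-coordinate, sorted with cumulative weight:
  y=4 (Calder, w=50) cum 50
  y=5 (Granby, w=110) cum 160
  y=7 (Fenton, w=100) cum 260  ← median
  y=8 (Ashton, w=5) cum 265
  y=8 (Brookfield, w=110) cum 375
  y=9 (Denby, w=15) cum 390
  y=10 (Elwood, w=70) cum 460
⇒ y* = 7

(1, 7)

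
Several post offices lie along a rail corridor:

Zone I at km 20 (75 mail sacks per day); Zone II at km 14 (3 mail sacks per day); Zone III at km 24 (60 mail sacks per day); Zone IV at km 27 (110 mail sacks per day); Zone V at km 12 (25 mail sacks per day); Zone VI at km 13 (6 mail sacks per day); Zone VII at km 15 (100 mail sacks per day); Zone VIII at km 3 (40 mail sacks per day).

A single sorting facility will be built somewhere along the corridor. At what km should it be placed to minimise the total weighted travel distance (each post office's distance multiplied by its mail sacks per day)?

For a sum of weighted absolute distances on a line, the optimum is the weighted median (not the mean). Total weight W = 419; half-weight = 209.5.
Sort by position and accumulate weight:
  km 3 (Zone VIII, w=40) → cum 40
  km 12 (Zone V, w=25) → cum 65
  km 13 (Zone VI, w=6) → cum 71
  km 14 (Zone II, w=3) → cum 74
  km 15 (Zone VII, w=100) → cum 174
  km 20 (Zone I, w=75) → cum 249  ≥ 209.5 → median here
  km 24 (Zone III, w=60) → cum 309
  km 27 (Zone IV, w=110) → cum 419
Optimal location: km 20.

x = 20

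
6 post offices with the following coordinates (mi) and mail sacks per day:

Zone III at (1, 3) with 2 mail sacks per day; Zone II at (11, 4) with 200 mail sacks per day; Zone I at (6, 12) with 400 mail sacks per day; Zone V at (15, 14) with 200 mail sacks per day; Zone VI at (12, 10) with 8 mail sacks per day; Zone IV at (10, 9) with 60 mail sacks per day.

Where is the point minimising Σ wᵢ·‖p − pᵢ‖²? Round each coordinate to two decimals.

(9.54, 10.37)

The minimiser of Σwᵢ‖p−pᵢ‖² is the weighted centroid p* = (Σwᵢpᵢ)/(Σwᵢ).
Σwᵢ = 870.
Σwᵢxᵢ = 2·1 + 200·11 + 400·6 + 200·15 + 8·12 + 60·10 = 8298.
Σwᵢyᵢ = 2·3 + 200·4 + 400·12 + 200·14 + 8·10 + 60·9 = 9026.
x* = 8298/870 = 9.54, y* = 9026/870 = 10.37.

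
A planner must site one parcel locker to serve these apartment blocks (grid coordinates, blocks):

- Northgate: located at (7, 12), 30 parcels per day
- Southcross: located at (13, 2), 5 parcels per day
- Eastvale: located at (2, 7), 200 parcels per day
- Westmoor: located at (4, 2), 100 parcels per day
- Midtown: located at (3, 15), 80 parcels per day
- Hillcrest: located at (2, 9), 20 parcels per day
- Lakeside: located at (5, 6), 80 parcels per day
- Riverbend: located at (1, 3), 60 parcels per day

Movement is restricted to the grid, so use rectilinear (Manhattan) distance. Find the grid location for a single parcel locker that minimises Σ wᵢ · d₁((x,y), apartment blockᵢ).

(3, 7)

Manhattan distance separates: Σwᵢ(|x−xᵢ|+|y−yᵢ|) = Σwᵢ|x−xᵢ| + Σwᵢ|y−yᵢ|, so x and y are optimised independently as 1-D weighted medians.
Total weight W = 575; half = 287.5.
x-coordinate, sorted with cumulative weight:
  x=1 (Riverbend, w=60) cum 60
  x=2 (Eastvale, w=200) cum 260
  x=2 (Hillcrest, w=20) cum 280
  x=3 (Midtown, w=80) cum 360  ← median
  x=4 (Westmoor, w=100) cum 460
  x=5 (Lakeside, w=80) cum 540
  x=7 (Northgate, w=30) cum 570
  x=13 (Southcross, w=5) cum 575
⇒ x* = 3
y-coordinate, sorted with cumulative weight:
  y=2 (Southcross, w=5) cum 5
  y=2 (Westmoor, w=100) cum 105
  y=3 (Riverbend, w=60) cum 165
  y=6 (Lakeside, w=80) cum 245
  y=7 (Eastvale, w=200) cum 445  ← median
  y=9 (Hillcrest, w=20) cum 465
  y=12 (Northgate, w=30) cum 495
  y=15 (Midtown, w=80) cum 575
⇒ y* = 7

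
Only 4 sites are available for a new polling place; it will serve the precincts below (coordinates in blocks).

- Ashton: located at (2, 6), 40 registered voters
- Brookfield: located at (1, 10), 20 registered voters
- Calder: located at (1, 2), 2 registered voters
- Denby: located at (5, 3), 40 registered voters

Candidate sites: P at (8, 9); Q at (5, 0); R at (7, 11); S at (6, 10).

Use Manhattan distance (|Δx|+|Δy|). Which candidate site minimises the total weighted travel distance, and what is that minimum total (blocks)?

S, total 766 blocks

Total weighted distance at each candidate:
  P (8, 9): total = 908
  Q (5, 0): total = 772
  R (7, 11): total = 970
  S (6, 10): total = 766
Minimum is at S with total 766 blocks.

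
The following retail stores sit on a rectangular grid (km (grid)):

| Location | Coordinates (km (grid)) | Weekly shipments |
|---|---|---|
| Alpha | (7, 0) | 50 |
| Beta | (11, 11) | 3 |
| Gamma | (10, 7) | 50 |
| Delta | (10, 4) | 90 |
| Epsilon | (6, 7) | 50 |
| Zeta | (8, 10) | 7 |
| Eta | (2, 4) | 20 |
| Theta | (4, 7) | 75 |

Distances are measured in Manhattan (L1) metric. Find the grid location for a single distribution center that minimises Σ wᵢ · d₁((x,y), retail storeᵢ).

(7, 7)

Manhattan distance separates: Σwᵢ(|x−xᵢ|+|y−yᵢ|) = Σwᵢ|x−xᵢ| + Σwᵢ|y−yᵢ|, so x and y are optimised independently as 1-D weighted medians.
Total weight W = 345; half = 172.5.
x-coordinate, sorted with cumulative weight:
  x=2 (Eta, w=20) cum 20
  x=4 (Theta, w=75) cum 95
  x=6 (Epsilon, w=50) cum 145
  x=7 (Alpha, w=50) cum 195  ← median
  x=8 (Zeta, w=7) cum 202
  x=10 (Gamma, w=50) cum 252
  x=10 (Delta, w=90) cum 342
  x=11 (Beta, w=3) cum 345
⇒ x* = 7
y-coordinate, sorted with cumulative weight:
  y=0 (Alpha, w=50) cum 50
  y=4 (Delta, w=90) cum 140
  y=4 (Eta, w=20) cum 160
  y=7 (Gamma, w=50) cum 210  ← median
  y=7 (Epsilon, w=50) cum 260
  y=7 (Theta, w=75) cum 335
  y=10 (Zeta, w=7) cum 342
  y=11 (Beta, w=3) cum 345
⇒ y* = 7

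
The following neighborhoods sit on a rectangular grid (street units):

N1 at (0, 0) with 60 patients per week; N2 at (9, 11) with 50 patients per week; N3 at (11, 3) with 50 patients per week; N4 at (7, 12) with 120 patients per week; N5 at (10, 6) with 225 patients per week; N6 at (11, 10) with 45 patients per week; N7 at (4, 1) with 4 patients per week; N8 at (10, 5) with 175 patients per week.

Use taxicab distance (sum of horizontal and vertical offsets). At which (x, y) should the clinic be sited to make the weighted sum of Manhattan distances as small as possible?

(10, 6)

Manhattan distance separates: Σwᵢ(|x−xᵢ|+|y−yᵢ|) = Σwᵢ|x−xᵢ| + Σwᵢ|y−yᵢ|, so x and y are optimised independently as 1-D weighted medians.
Total weight W = 729; half = 364.5.
x-coordinate, sorted with cumulative weight:
  x=0 (N1, w=60) cum 60
  x=4 (N7, w=4) cum 64
  x=7 (N4, w=120) cum 184
  x=9 (N2, w=50) cum 234
  x=10 (N5, w=225) cum 459  ← median
  x=10 (N8, w=175) cum 634
  x=11 (N3, w=50) cum 684
  x=11 (N6, w=45) cum 729
⇒ x* = 10
y-coordinate, sorted with cumulative weight:
  y=0 (N1, w=60) cum 60
  y=1 (N7, w=4) cum 64
  y=3 (N3, w=50) cum 114
  y=5 (N8, w=175) cum 289
  y=6 (N5, w=225) cum 514  ← median
  y=10 (N6, w=45) cum 559
  y=11 (N2, w=50) cum 609
  y=12 (N4, w=120) cum 729
⇒ y* = 6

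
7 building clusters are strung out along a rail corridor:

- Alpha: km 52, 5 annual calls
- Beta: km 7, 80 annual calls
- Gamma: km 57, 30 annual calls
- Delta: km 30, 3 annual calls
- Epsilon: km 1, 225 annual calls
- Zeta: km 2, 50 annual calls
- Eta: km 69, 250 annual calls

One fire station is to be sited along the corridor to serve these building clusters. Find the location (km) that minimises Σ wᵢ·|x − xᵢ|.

For a sum of weighted absolute distances on a line, the optimum is the weighted median (not the mean). Total weight W = 643; half-weight = 321.5.
Sort by position and accumulate weight:
  km 1 (Epsilon, w=225) → cum 225
  km 2 (Zeta, w=50) → cum 275
  km 7 (Beta, w=80) → cum 355  ≥ 321.5 → median here
  km 30 (Delta, w=3) → cum 358
  km 52 (Alpha, w=5) → cum 363
  km 57 (Gamma, w=30) → cum 393
  km 69 (Eta, w=250) → cum 643
Optimal location: km 7.

x = 7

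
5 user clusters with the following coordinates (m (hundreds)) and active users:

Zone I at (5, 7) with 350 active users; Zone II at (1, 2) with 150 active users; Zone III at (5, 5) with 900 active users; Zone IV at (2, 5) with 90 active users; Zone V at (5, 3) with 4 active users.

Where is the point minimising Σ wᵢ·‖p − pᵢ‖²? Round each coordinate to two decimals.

(4.42, 5.16)

The minimiser of Σwᵢ‖p−pᵢ‖² is the weighted centroid p* = (Σwᵢpᵢ)/(Σwᵢ).
Σwᵢ = 1494.
Σwᵢxᵢ = 350·5 + 150·1 + 900·5 + 90·2 + 4·5 = 6600.
Σwᵢyᵢ = 350·7 + 150·2 + 900·5 + 90·5 + 4·3 = 7712.
x* = 6600/1494 = 4.42, y* = 7712/1494 = 5.16.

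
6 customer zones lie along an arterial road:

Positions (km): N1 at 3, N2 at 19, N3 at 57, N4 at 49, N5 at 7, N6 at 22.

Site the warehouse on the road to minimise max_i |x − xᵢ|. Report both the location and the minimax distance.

location 30, max distance 27

The 1-center on a line is the midpoint of the two extreme points: leftmost at 3, rightmost at 57.
Optimal location = (3 + 57)/2 = 30; maximum distance = (57 − 3)/2 = 27.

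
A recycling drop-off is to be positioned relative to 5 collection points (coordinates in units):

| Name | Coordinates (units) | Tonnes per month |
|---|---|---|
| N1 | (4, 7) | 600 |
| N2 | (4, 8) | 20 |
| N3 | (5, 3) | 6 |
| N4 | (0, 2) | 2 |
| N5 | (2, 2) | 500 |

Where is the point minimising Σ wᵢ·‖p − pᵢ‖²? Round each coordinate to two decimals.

(3.11, 4.77)

The minimiser of Σwᵢ‖p−pᵢ‖² is the weighted centroid p* = (Σwᵢpᵢ)/(Σwᵢ).
Σwᵢ = 1128.
Σwᵢxᵢ = 600·4 + 20·4 + 6·5 + 2·0 + 500·2 = 3510.
Σwᵢyᵢ = 600·7 + 20·8 + 6·3 + 2·2 + 500·2 = 5382.
x* = 3510/1128 = 3.11, y* = 5382/1128 = 4.77.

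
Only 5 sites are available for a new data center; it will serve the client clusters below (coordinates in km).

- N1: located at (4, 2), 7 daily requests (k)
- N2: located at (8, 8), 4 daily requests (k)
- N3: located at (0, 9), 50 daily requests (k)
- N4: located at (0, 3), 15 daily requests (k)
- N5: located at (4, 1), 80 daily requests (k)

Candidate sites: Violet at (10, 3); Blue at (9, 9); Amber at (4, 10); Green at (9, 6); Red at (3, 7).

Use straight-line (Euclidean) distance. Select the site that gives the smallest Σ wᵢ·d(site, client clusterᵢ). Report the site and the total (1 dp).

Red, total 798.0 km

Total weighted distance at each candidate:
  Violet (10, 3): total = 1303.2
  Blue (9, 9): total = 1432.8
  Amber (4, 10): total = 1121.0
  Green (9, 6): total = 1236.1
  Red (3, 7): total = 798.0
Minimum is at Red with total 798.0 km.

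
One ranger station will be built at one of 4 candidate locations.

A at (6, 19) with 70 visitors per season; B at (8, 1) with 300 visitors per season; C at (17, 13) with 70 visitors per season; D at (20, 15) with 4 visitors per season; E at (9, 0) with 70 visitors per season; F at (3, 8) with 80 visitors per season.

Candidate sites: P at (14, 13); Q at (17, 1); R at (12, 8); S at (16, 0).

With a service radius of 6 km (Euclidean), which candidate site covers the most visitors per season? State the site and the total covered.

Coverage radius r = 6 km; a point is covered iff (Δx)²+(Δy)² ≤ 6² = 36.
  P (14, 13): covers {C} → 70
  Q (17, 1): covers {none} → 0
  R (12, 8): covers {none} → 0
  S (16, 0): covers {none} → 0
Maximum coverage at P: 70 visitors per season.

P, covering 70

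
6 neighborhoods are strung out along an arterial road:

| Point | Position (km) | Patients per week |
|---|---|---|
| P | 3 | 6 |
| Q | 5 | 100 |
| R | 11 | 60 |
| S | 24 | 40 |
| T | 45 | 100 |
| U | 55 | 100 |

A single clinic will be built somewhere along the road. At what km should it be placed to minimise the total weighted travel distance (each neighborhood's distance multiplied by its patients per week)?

x = 24

For a sum of weighted absolute distances on a line, the optimum is the weighted median (not the mean). Total weight W = 406; half-weight = 203.
Sort by position and accumulate weight:
  km 3 (P, w=6) → cum 6
  km 5 (Q, w=100) → cum 106
  km 11 (R, w=60) → cum 166
  km 24 (S, w=40) → cum 206  ≥ 203 → median here
  km 45 (T, w=100) → cum 306
  km 55 (U, w=100) → cum 406
Optimal location: km 24.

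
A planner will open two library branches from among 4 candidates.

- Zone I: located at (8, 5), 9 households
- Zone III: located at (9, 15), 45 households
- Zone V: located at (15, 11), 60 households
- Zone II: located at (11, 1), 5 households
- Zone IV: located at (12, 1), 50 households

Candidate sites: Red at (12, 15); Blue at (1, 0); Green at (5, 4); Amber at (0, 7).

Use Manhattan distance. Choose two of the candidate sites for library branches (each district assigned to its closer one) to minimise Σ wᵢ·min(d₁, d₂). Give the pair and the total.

{Red, Green}, total 1136

Evaluate every pair (each demand assigned to the nearer of the two):
  {Red, Green}: total = 1136
  {Red, Blue}: total = 1318
  {Red, Amber}: total = 1420
  {Blue, Green}: total = 2276
  {Green, Amber}: total = 2276
  {Blue, Amber}: total = 2650
Best pair: {Red, Green} with total 1136.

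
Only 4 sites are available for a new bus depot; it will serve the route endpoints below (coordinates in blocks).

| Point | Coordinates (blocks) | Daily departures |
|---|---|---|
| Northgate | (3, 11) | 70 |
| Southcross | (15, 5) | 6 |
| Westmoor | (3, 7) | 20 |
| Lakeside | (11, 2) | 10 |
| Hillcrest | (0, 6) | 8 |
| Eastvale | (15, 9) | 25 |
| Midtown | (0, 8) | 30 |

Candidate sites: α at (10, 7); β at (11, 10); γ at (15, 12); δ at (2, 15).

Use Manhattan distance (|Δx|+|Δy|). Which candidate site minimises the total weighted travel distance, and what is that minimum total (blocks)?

Total weighted distance at each candidate:
  α (10, 7): total = 1605
  β (11, 10): total = 1619
  γ (15, 12): total = 2245
  δ (2, 15): total = 1721
Minimum is at α with total 1605 blocks.

α, total 1605 blocks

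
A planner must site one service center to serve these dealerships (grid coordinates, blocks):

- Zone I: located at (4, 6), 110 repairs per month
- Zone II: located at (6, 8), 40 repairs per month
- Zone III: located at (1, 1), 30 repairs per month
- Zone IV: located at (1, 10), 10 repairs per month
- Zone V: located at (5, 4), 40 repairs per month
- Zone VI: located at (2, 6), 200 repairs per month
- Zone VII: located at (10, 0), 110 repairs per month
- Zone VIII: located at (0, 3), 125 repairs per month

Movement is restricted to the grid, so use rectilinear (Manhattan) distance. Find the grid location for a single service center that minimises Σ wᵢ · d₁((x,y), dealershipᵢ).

Manhattan distance separates: Σwᵢ(|x−xᵢ|+|y−yᵢ|) = Σwᵢ|x−xᵢ| + Σwᵢ|y−yᵢ|, so x and y are optimised independently as 1-D weighted medians.
Total weight W = 665; half = 332.5.
x-coordinate, sorted with cumulative weight:
  x=0 (Zone VIII, w=125) cum 125
  x=1 (Zone III, w=30) cum 155
  x=1 (Zone IV, w=10) cum 165
  x=2 (Zone VI, w=200) cum 365  ← median
  x=4 (Zone I, w=110) cum 475
  x=5 (Zone V, w=40) cum 515
  x=6 (Zone II, w=40) cum 555
  x=10 (Zone VII, w=110) cum 665
⇒ x* = 2
y-coordinate, sorted with cumulative weight:
  y=0 (Zone VII, w=110) cum 110
  y=1 (Zone III, w=30) cum 140
  y=3 (Zone VIII, w=125) cum 265
  y=4 (Zone V, w=40) cum 305
  y=6 (Zone I, w=110) cum 415  ← median
  y=6 (Zone VI, w=200) cum 615
  y=8 (Zone II, w=40) cum 655
  y=10 (Zone IV, w=10) cum 665
⇒ y* = 6

(2, 6)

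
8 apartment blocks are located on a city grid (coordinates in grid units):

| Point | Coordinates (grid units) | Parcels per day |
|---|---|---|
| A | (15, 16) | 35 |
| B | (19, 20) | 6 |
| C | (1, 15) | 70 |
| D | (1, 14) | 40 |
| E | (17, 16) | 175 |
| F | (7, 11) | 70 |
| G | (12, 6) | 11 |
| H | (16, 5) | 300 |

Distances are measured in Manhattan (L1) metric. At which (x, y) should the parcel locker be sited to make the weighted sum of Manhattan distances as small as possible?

(16, 11)

Manhattan distance separates: Σwᵢ(|x−xᵢ|+|y−yᵢ|) = Σwᵢ|x−xᵢ| + Σwᵢ|y−yᵢ|, so x and y are optimised independently as 1-D weighted medians.
Total weight W = 707; half = 353.5.
x-coordinate, sorted with cumulative weight:
  x=1 (C, w=70) cum 70
  x=1 (D, w=40) cum 110
  x=7 (F, w=70) cum 180
  x=12 (G, w=11) cum 191
  x=15 (A, w=35) cum 226
  x=16 (H, w=300) cum 526  ← median
  x=17 (E, w=175) cum 701
  x=19 (B, w=6) cum 707
⇒ x* = 16
y-coordinate, sorted with cumulative weight:
  y=5 (H, w=300) cum 300
  y=6 (G, w=11) cum 311
  y=11 (F, w=70) cum 381  ← median
  y=14 (D, w=40) cum 421
  y=15 (C, w=70) cum 491
  y=16 (A, w=35) cum 526
  y=16 (E, w=175) cum 701
  y=20 (B, w=6) cum 707
⇒ y* = 11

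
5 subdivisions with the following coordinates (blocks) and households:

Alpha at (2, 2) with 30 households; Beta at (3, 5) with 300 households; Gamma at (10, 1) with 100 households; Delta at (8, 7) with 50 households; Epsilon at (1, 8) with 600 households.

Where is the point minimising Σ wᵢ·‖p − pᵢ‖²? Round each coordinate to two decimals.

The minimiser of Σwᵢ‖p−pᵢ‖² is the weighted centroid p* = (Σwᵢpᵢ)/(Σwᵢ).
Σwᵢ = 1080.
Σwᵢxᵢ = 30·2 + 300·3 + 100·10 + 50·8 + 600·1 = 2960.
Σwᵢyᵢ = 30·2 + 300·5 + 100·1 + 50·7 + 600·8 = 6810.
x* = 2960/1080 = 2.74, y* = 6810/1080 = 6.31.

(2.74, 6.31)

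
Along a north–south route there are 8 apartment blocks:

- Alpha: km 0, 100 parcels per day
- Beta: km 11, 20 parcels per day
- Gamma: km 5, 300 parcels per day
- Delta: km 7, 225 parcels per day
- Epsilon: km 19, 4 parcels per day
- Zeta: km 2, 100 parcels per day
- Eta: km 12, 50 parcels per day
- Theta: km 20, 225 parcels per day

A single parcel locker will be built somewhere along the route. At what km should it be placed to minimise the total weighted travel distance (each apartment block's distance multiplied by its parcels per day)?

For a sum of weighted absolute distances on a line, the optimum is the weighted median (not the mean). Total weight W = 1024; half-weight = 512.
Sort by position and accumulate weight:
  km 0 (Alpha, w=100) → cum 100
  km 2 (Zeta, w=100) → cum 200
  km 5 (Gamma, w=300) → cum 500
  km 7 (Delta, w=225) → cum 725  ≥ 512 → median here
  km 11 (Beta, w=20) → cum 745
  km 12 (Eta, w=50) → cum 795
  km 19 (Epsilon, w=4) → cum 799
  km 20 (Theta, w=225) → cum 1024
Optimal location: km 7.

x = 7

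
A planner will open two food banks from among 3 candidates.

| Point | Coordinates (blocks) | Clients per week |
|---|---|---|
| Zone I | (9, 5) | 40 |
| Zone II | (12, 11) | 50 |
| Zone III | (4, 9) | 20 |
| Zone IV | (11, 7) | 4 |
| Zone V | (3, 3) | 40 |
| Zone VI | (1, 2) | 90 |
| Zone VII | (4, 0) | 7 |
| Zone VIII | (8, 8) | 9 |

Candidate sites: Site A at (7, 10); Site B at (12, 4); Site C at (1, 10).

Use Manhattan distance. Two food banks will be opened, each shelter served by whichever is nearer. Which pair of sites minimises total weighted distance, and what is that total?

{Site B, Site C}, total 1842

Evaluate every pair (each demand assigned to the nearer of the two):
  {Site B, Site C}: total = 1842
  {Site A, Site C}: total = 1886
  {Site A, Site B}: total = 2237
Best pair: {Site B, Site C} with total 1842.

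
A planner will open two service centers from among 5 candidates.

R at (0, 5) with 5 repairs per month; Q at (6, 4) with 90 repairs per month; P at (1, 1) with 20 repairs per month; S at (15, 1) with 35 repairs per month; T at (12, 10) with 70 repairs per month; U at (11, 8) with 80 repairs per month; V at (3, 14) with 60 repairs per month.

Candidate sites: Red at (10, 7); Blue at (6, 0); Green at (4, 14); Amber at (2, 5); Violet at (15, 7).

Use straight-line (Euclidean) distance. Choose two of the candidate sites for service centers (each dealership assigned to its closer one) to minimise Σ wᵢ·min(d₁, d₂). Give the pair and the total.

Evaluate every pair (each demand assigned to the nearer of the two):
  {Red, Green}: total = 1414.5
  {Red, Amber}: total = 1645.7
  {Red, Blue}: total = 1733.9
  {Amber, Violet}: total = 1843.7
  {Red, Violet}: total = 1886.8
  {Green, Violet}: total = 2066.7
  {Blue, Violet}: total = 2171.4
  {Blue, Green}: total = 2241.6
  {Green, Amber}: total = 2363.3
  {Blue, Amber}: total = 2850.1
Best pair: {Red, Green} with total 1414.5.

{Red, Green}, total 1414.5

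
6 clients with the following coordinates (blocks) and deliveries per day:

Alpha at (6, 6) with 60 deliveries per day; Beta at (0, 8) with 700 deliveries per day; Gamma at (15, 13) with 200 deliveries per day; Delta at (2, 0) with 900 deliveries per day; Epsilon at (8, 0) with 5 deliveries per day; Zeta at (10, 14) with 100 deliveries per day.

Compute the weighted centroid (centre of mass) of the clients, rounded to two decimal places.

(3.16, 5.07)

The minimiser of Σwᵢ‖p−pᵢ‖² is the weighted centroid p* = (Σwᵢpᵢ)/(Σwᵢ).
Σwᵢ = 1965.
Σwᵢxᵢ = 60·6 + 700·0 + 200·15 + 900·2 + 5·8 + 100·10 = 6200.
Σwᵢyᵢ = 60·6 + 700·8 + 200·13 + 900·0 + 5·0 + 100·14 = 9960.
x* = 6200/1965 = 3.16, y* = 9960/1965 = 5.07.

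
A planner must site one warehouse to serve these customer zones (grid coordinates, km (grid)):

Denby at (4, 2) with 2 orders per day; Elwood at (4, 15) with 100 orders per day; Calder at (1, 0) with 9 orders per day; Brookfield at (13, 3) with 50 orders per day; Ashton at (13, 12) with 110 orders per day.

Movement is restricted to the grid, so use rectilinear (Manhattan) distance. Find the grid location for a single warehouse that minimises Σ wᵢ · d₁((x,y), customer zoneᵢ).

Manhattan distance separates: Σwᵢ(|x−xᵢ|+|y−yᵢ|) = Σwᵢ|x−xᵢ| + Σwᵢ|y−yᵢ|, so x and y are optimised independently as 1-D weighted medians.
Total weight W = 271; half = 135.5.
x-coordinate, sorted with cumulative weight:
  x=1 (Calder, w=9) cum 9
  x=4 (Denby, w=2) cum 11
  x=4 (Elwood, w=100) cum 111
  x=13 (Brookfield, w=50) cum 161  ← median
  x=13 (Ashton, w=110) cum 271
⇒ x* = 13
y-coordinate, sorted with cumulative weight:
  y=0 (Calder, w=9) cum 9
  y=2 (Denby, w=2) cum 11
  y=3 (Brookfield, w=50) cum 61
  y=12 (Ashton, w=110) cum 171  ← median
  y=15 (Elwood, w=100) cum 271
⇒ y* = 12

(13, 12)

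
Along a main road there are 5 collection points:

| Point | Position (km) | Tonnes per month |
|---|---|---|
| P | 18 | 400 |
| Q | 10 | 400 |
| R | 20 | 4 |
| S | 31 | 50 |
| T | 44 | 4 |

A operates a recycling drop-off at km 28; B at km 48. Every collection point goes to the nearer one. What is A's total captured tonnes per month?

854

The indifferent point is the midpoint (28+48)/2 = 38; collection points left of it (closer to A at 28) go to A, those right go to B.
  Q at 10 (w=400) → A
  P at 18 (w=400) → A
  R at 20 (w=4) → A
  S at 31 (w=50) → A
  T at 44 (w=4) → B
A captures 854; B captures 4.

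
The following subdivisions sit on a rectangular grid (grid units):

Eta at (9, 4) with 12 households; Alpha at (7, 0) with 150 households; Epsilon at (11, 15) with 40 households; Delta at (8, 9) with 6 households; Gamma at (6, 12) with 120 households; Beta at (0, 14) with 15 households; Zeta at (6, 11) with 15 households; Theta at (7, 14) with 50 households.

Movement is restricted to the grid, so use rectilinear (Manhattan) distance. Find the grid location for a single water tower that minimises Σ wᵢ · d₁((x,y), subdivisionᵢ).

Manhattan distance separates: Σwᵢ(|x−xᵢ|+|y−yᵢ|) = Σwᵢ|x−xᵢ| + Σwᵢ|y−yᵢ|, so x and y are optimised independently as 1-D weighted medians.
Total weight W = 408; half = 204.
x-coordinate, sorted with cumulative weight:
  x=0 (Beta, w=15) cum 15
  x=6 (Gamma, w=120) cum 135
  x=6 (Zeta, w=15) cum 150
  x=7 (Alpha, w=150) cum 300  ← median
  x=7 (Theta, w=50) cum 350
  x=8 (Delta, w=6) cum 356
  x=9 (Eta, w=12) cum 368
  x=11 (Epsilon, w=40) cum 408
⇒ x* = 7
y-coordinate, sorted with cumulative weight:
  y=0 (Alpha, w=150) cum 150
  y=4 (Eta, w=12) cum 162
  y=9 (Delta, w=6) cum 168
  y=11 (Zeta, w=15) cum 183
  y=12 (Gamma, w=120) cum 303  ← median
  y=14 (Beta, w=15) cum 318
  y=14 (Theta, w=50) cum 368
  y=15 (Epsilon, w=40) cum 408
⇒ y* = 12

(7, 12)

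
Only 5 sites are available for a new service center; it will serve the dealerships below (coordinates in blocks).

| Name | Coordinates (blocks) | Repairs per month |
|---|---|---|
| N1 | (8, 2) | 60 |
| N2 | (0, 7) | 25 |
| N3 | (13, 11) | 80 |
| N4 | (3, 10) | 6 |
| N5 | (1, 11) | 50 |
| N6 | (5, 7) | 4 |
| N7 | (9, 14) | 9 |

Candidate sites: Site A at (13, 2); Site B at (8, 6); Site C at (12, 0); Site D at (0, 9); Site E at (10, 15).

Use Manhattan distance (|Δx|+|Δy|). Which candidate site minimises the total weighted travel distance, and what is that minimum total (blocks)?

Site B, total 2016 blocks

Total weighted distance at each candidate:
  Site A (13, 2): total = 2824
  Site B (8, 6): total = 2016
  Site C (12, 0): total = 3218
  Site D (0, 9): total = 2478
  Site E (10, 15): total = 2702
Minimum is at Site B with total 2016 blocks.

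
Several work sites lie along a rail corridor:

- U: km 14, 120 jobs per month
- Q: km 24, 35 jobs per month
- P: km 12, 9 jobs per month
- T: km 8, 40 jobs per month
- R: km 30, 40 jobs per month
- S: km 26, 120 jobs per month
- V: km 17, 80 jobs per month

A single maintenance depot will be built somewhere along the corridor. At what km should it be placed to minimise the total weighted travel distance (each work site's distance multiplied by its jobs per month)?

x = 17

For a sum of weighted absolute distances on a line, the optimum is the weighted median (not the mean). Total weight W = 444; half-weight = 222.
Sort by position and accumulate weight:
  km 8 (T, w=40) → cum 40
  km 12 (P, w=9) → cum 49
  km 14 (U, w=120) → cum 169
  km 17 (V, w=80) → cum 249  ≥ 222 → median here
  km 24 (Q, w=35) → cum 284
  km 26 (S, w=120) → cum 404
  km 30 (R, w=40) → cum 444
Optimal location: km 17.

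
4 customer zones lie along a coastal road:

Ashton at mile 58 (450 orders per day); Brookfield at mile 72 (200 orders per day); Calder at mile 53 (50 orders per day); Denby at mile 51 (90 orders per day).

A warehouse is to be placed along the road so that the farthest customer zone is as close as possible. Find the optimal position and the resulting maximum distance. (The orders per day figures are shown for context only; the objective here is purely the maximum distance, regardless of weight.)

location 61.5, max distance 10.5

The 1-center on a line is the midpoint of the two extreme points: leftmost at 51, rightmost at 72.
Optimal location = (51 + 72)/2 = 61.5; maximum distance = (72 − 51)/2 = 10.5.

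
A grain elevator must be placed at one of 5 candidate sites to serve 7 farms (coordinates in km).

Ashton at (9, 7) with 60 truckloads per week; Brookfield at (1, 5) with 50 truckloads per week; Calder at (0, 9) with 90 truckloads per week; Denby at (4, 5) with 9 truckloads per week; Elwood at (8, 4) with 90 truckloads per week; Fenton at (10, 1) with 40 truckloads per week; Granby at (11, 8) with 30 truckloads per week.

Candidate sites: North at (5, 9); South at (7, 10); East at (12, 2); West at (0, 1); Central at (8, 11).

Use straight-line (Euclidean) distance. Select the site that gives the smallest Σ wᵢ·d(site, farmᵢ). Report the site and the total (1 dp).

Total weighted distance at each candidate:
  North (5, 9): total = 2122.9
  South (7, 10): total = 2356.8
  East (12, 2): total = 2921.6
  West (0, 1): total = 3186.2
  Central (8, 11): total = 2680.6
Minimum is at North with total 2122.9 km.

North, total 2122.9 km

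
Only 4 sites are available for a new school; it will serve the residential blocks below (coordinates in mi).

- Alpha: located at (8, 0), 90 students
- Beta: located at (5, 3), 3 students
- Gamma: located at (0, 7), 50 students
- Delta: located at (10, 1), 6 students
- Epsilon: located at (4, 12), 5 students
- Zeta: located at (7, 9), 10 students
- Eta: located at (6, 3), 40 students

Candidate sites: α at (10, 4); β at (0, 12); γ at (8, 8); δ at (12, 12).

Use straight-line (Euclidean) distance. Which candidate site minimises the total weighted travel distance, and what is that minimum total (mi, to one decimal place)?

Total weighted distance at each candidate:
  α (10, 4): total = 1231.0
  β (0, 12): total = 2196.9
  γ (8, 8): total = 1442.1
  δ (12, 12): total = 2420.7
Minimum is at α with total 1231.0 mi.

α, total 1231.0 mi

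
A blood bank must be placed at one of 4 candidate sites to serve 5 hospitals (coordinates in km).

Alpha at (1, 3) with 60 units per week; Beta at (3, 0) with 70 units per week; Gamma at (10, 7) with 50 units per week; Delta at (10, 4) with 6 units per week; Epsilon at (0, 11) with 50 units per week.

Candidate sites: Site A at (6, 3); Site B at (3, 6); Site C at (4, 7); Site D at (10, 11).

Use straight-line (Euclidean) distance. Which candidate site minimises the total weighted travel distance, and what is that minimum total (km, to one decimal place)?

Site B, total 1325.1 km

Total weighted distance at each candidate:
  Site A (6, 3): total = 1404.6
  Site B (3, 6): total = 1325.1
  Site C (4, 7): total = 1418.1
  Site D (10, 11): total = 2377.2
Minimum is at Site B with total 1325.1 km.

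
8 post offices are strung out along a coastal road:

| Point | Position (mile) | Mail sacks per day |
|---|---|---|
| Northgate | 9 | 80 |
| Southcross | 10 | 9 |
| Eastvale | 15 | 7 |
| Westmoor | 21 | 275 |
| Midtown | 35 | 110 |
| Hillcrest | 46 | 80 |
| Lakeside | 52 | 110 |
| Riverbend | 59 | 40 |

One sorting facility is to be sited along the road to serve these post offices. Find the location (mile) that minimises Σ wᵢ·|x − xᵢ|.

x = 21

For a sum of weighted absolute distances on a line, the optimum is the weighted median (not the mean). Total weight W = 711; half-weight = 355.5.
Sort by position and accumulate weight:
  mile 9 (Northgate, w=80) → cum 80
  mile 10 (Southcross, w=9) → cum 89
  mile 15 (Eastvale, w=7) → cum 96
  mile 21 (Westmoor, w=275) → cum 371  ≥ 355.5 → median here
  mile 35 (Midtown, w=110) → cum 481
  mile 46 (Hillcrest, w=80) → cum 561
  mile 52 (Lakeside, w=110) → cum 671
  mile 59 (Riverbend, w=40) → cum 711
Optimal location: mile 21.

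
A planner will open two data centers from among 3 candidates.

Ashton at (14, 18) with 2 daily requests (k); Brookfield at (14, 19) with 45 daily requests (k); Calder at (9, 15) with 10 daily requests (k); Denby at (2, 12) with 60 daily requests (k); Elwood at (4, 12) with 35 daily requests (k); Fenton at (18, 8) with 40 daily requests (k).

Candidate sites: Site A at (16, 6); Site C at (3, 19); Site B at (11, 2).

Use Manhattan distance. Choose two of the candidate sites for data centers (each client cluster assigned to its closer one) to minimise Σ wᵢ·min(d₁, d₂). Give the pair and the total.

{Site A, Site C}, total 1539

Evaluate every pair (each demand assigned to the nearer of the two):
  {Site A, Site C}: total = 1539
  {Site C, Site B}: total = 1899
  {Site A, Site B}: total = 2748
Best pair: {Site A, Site C} with total 1539.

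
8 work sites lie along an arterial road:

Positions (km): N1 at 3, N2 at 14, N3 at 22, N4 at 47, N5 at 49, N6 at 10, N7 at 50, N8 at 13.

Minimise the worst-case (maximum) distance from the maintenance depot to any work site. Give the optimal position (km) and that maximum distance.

location 26.5, max distance 23.5

The 1-center on a line is the midpoint of the two extreme points: leftmost at 3, rightmost at 50.
Optimal location = (3 + 50)/2 = 26.5; maximum distance = (50 − 3)/2 = 23.5.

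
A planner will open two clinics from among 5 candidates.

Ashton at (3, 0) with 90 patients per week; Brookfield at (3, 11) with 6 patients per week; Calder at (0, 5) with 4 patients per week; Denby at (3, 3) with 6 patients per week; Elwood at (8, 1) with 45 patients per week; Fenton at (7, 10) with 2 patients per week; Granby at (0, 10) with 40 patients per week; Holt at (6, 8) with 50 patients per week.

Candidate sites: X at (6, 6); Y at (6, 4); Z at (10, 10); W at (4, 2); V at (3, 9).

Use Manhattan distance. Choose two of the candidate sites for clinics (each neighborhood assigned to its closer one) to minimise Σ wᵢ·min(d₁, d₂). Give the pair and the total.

Evaluate every pair (each demand assigned to the nearer of the two):
  {W, V}: total = 917
  {X, W}: total = 1093
  {Y, W}: total = 1289
  {Y, V}: total = 1289
  {Z, W}: total = 1289
  {X, Y}: total = 1465
  {X, V}: total = 1471
  {Y, Z}: total = 1561
  {X, Z}: total = 1743
  {Z, V}: total = 1747
Best pair: {W, V} with total 917.

{W, V}, total 917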